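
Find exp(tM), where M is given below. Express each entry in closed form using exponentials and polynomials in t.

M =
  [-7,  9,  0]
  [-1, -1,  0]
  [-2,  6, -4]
e^{tM} =
  [-3*t*exp(-4*t) + exp(-4*t), 9*t*exp(-4*t), 0]
  [-t*exp(-4*t), 3*t*exp(-4*t) + exp(-4*t), 0]
  [-2*t*exp(-4*t), 6*t*exp(-4*t), exp(-4*t)]

Strategy: write M = P · J · P⁻¹ where J is a Jordan canonical form, so e^{tM} = P · e^{tJ} · P⁻¹, and e^{tJ} can be computed block-by-block.

M has Jordan form
J =
  [-4,  1,  0]
  [ 0, -4,  0]
  [ 0,  0, -4]
(up to reordering of blocks).

Per-block formulas:
  For a 2×2 Jordan block J_2(-4): exp(t · J_2(-4)) = e^(-4t)·(I + t·N), where N is the 2×2 nilpotent shift.
  For a 1×1 block at λ = -4: exp(t · [-4]) = [e^(-4t)].

After assembling e^{tJ} and conjugating by P, we get:

e^{tM} =
  [-3*t*exp(-4*t) + exp(-4*t), 9*t*exp(-4*t), 0]
  [-t*exp(-4*t), 3*t*exp(-4*t) + exp(-4*t), 0]
  [-2*t*exp(-4*t), 6*t*exp(-4*t), exp(-4*t)]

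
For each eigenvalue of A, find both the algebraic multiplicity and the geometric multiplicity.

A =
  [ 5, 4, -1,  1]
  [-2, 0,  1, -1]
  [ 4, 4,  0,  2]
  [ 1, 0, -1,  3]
λ = 2: alg = 4, geom = 2

Step 1 — factor the characteristic polynomial to read off the algebraic multiplicities:
  χ_A(x) = (x - 2)^4

Step 2 — compute geometric multiplicities via the rank-nullity identity g(λ) = n − rank(A − λI):
  rank(A − (2)·I) = 2, so dim ker(A − (2)·I) = n − 2 = 2

Summary:
  λ = 2: algebraic multiplicity = 4, geometric multiplicity = 2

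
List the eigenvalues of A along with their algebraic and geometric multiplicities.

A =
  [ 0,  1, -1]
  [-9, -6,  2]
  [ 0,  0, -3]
λ = -3: alg = 3, geom = 1

Step 1 — factor the characteristic polynomial to read off the algebraic multiplicities:
  χ_A(x) = (x + 3)^3

Step 2 — compute geometric multiplicities via the rank-nullity identity g(λ) = n − rank(A − λI):
  rank(A − (-3)·I) = 2, so dim ker(A − (-3)·I) = n − 2 = 1

Summary:
  λ = -3: algebraic multiplicity = 3, geometric multiplicity = 1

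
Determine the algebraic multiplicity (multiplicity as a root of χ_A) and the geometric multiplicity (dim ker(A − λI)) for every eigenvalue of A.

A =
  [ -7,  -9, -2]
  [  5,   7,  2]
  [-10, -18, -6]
λ = -2: alg = 3, geom = 2

Step 1 — factor the characteristic polynomial to read off the algebraic multiplicities:
  χ_A(x) = (x + 2)^3

Step 2 — compute geometric multiplicities via the rank-nullity identity g(λ) = n − rank(A − λI):
  rank(A − (-2)·I) = 1, so dim ker(A − (-2)·I) = n − 1 = 2

Summary:
  λ = -2: algebraic multiplicity = 3, geometric multiplicity = 2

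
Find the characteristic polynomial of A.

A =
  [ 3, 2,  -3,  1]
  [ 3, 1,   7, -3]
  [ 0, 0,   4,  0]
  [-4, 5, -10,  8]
x^4 - 16*x^3 + 96*x^2 - 256*x + 256

Expanding det(x·I − A) (e.g. by cofactor expansion or by noting that A is similar to its Jordan form J, which has the same characteristic polynomial as A) gives
  χ_A(x) = x^4 - 16*x^3 + 96*x^2 - 256*x + 256
which factors as (x - 4)^4. The eigenvalues (with algebraic multiplicities) are λ = 4 with multiplicity 4.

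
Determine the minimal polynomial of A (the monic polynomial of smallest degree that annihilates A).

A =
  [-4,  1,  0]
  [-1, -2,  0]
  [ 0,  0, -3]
x^2 + 6*x + 9

The characteristic polynomial is χ_A(x) = (x + 3)^3, so the eigenvalues are known. The minimal polynomial is
  m_A(x) = Π_λ (x − λ)^{k_λ}
where k_λ is the size of the *largest* Jordan block for λ (equivalently, the smallest k with (A − λI)^k v = 0 for every generalised eigenvector v of λ).

  λ = -3: largest Jordan block has size 2, contributing (x + 3)^2

So m_A(x) = (x + 3)^2 = x^2 + 6*x + 9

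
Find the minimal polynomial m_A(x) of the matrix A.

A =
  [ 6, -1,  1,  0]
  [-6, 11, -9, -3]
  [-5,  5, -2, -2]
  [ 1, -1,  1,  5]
x^3 - 15*x^2 + 75*x - 125

The characteristic polynomial is χ_A(x) = (x - 5)^4, so the eigenvalues are known. The minimal polynomial is
  m_A(x) = Π_λ (x − λ)^{k_λ}
where k_λ is the size of the *largest* Jordan block for λ (equivalently, the smallest k with (A − λI)^k v = 0 for every generalised eigenvector v of λ).

  λ = 5: largest Jordan block has size 3, contributing (x − 5)^3

So m_A(x) = (x - 5)^3 = x^3 - 15*x^2 + 75*x - 125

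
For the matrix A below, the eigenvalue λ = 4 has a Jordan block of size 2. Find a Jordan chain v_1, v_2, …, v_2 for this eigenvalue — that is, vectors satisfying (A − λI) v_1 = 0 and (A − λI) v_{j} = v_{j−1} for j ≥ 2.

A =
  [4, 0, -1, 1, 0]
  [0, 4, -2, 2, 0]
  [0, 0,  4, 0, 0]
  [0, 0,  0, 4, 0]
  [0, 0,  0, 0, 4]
A Jordan chain for λ = 4 of length 2:
v_1 = (-1, -2, 0, 0, 0)ᵀ
v_2 = (0, 0, 1, 0, 0)ᵀ

Let N = A − (4)·I. We want v_2 with N^2 v_2 = 0 but N^1 v_2 ≠ 0; then v_{j-1} := N · v_j for j = 2, …, 2.

Pick v_2 = (0, 0, 1, 0, 0)ᵀ.
Then v_1 = N · v_2 = (-1, -2, 0, 0, 0)ᵀ.

Sanity check: (A − (4)·I) v_1 = (0, 0, 0, 0, 0)ᵀ = 0. ✓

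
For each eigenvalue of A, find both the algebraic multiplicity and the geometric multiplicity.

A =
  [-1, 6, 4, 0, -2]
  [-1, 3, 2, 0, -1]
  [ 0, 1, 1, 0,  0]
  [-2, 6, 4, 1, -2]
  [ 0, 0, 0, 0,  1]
λ = 1: alg = 5, geom = 3

Step 1 — factor the characteristic polynomial to read off the algebraic multiplicities:
  χ_A(x) = (x - 1)^5

Step 2 — compute geometric multiplicities via the rank-nullity identity g(λ) = n − rank(A − λI):
  rank(A − (1)·I) = 2, so dim ker(A − (1)·I) = n − 2 = 3

Summary:
  λ = 1: algebraic multiplicity = 5, geometric multiplicity = 3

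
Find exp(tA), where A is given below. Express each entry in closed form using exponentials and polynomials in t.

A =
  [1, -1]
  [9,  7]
e^{tA} =
  [-3*t*exp(4*t) + exp(4*t), -t*exp(4*t)]
  [9*t*exp(4*t), 3*t*exp(4*t) + exp(4*t)]

Strategy: write A = P · J · P⁻¹ where J is a Jordan canonical form, so e^{tA} = P · e^{tJ} · P⁻¹, and e^{tJ} can be computed block-by-block.

A has Jordan form
J =
  [4, 1]
  [0, 4]
(up to reordering of blocks).

Per-block formulas:
  For a 2×2 Jordan block J_2(4): exp(t · J_2(4)) = e^(4t)·(I + t·N), where N is the 2×2 nilpotent shift.

After assembling e^{tJ} and conjugating by P, we get:

e^{tA} =
  [-3*t*exp(4*t) + exp(4*t), -t*exp(4*t)]
  [9*t*exp(4*t), 3*t*exp(4*t) + exp(4*t)]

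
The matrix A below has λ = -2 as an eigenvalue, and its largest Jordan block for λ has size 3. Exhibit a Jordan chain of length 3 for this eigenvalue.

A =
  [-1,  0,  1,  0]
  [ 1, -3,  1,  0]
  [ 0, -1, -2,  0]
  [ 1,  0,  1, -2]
A Jordan chain for λ = -2 of length 3:
v_1 = (1, 0, -1, 1)ᵀ
v_2 = (1, 1, 0, 1)ᵀ
v_3 = (1, 0, 0, 0)ᵀ

Let N = A − (-2)·I. We want v_3 with N^3 v_3 = 0 but N^2 v_3 ≠ 0; then v_{j-1} := N · v_j for j = 3, …, 2.

Pick v_3 = (1, 0, 0, 0)ᵀ.
Then v_2 = N · v_3 = (1, 1, 0, 1)ᵀ.
Then v_1 = N · v_2 = (1, 0, -1, 1)ᵀ.

Sanity check: (A − (-2)·I) v_1 = (0, 0, 0, 0)ᵀ = 0. ✓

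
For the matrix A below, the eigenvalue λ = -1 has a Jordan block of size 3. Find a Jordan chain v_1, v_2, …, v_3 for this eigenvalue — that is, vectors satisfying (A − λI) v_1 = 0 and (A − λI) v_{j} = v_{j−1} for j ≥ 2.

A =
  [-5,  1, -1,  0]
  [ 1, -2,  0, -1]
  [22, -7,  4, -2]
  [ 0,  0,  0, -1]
A Jordan chain for λ = -1 of length 3:
v_1 = (-5, -5, 15, 0)ᵀ
v_2 = (-4, 1, 22, 0)ᵀ
v_3 = (1, 0, 0, 0)ᵀ

Let N = A − (-1)·I. We want v_3 with N^3 v_3 = 0 but N^2 v_3 ≠ 0; then v_{j-1} := N · v_j for j = 3, …, 2.

Pick v_3 = (1, 0, 0, 0)ᵀ.
Then v_2 = N · v_3 = (-4, 1, 22, 0)ᵀ.
Then v_1 = N · v_2 = (-5, -5, 15, 0)ᵀ.

Sanity check: (A − (-1)·I) v_1 = (0, 0, 0, 0)ᵀ = 0. ✓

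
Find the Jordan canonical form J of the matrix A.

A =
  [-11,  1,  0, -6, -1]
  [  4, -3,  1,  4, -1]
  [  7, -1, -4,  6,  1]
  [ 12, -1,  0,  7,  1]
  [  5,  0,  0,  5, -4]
J_3(-4) ⊕ J_1(-4) ⊕ J_1(1)

The characteristic polynomial is
  det(x·I − A) = x^5 + 15*x^4 + 80*x^3 + 160*x^2 - 256 = (x - 1)*(x + 4)^4

Eigenvalues and multiplicities (the geometric multiplicity of λ is n − rank(A − λI), which equals the number of Jordan blocks for λ):
  λ = -4: algebraic multiplicity = 4, geometric multiplicity = 2
  λ = 1: algebraic multiplicity = 1, geometric multiplicity = 1

Determining the block sizes for each eigenvalue:
  λ = -4: with am = 4 and gm = 2, the partition is not yet determined (e.g. several partitions of 4 into 2 parts exist). Let N = A − (-4)·I. Computing rank(N^1) = 3, rank(N^2) = 2, rank(N^3) = 1; the number of blocks of size ≥ j is rank(N^{j−1}) − rank(N^j), giving [2, 1, 1]. So we have 1 block(s) of size 3, 1 block(s) of size 1 → block sizes [3, 1]
  λ = 1: one block (gm = 1), so the single block has size am = 1 → block sizes [1]

Assembling the blocks gives a Jordan form
J =
  [-4,  1,  0,  0, 0]
  [ 0, -4,  1,  0, 0]
  [ 0,  0, -4,  0, 0]
  [ 0,  0,  0, -4, 0]
  [ 0,  0,  0,  0, 1]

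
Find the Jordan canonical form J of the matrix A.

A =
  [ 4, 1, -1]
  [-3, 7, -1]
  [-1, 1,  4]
J_3(5)

The characteristic polynomial is
  det(x·I − A) = x^3 - 15*x^2 + 75*x - 125 = (x - 5)^3

Eigenvalues and multiplicities (the geometric multiplicity of λ is n − rank(A − λI), which equals the number of Jordan blocks for λ):
  λ = 5: algebraic multiplicity = 3, geometric multiplicity = 1

Determining the block sizes for each eigenvalue:
  λ = 5: one block (gm = 1), so the single block has size am = 3 → block sizes [3]

Assembling the blocks gives a Jordan form
J =
  [5, 1, 0]
  [0, 5, 1]
  [0, 0, 5]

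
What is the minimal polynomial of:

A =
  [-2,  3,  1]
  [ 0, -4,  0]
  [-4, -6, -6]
x^2 + 8*x + 16

The characteristic polynomial is χ_A(x) = (x + 4)^3, so the eigenvalues are known. The minimal polynomial is
  m_A(x) = Π_λ (x − λ)^{k_λ}
where k_λ is the size of the *largest* Jordan block for λ (equivalently, the smallest k with (A − λI)^k v = 0 for every generalised eigenvector v of λ).

  λ = -4: largest Jordan block has size 2, contributing (x + 4)^2

So m_A(x) = (x + 4)^2 = x^2 + 8*x + 16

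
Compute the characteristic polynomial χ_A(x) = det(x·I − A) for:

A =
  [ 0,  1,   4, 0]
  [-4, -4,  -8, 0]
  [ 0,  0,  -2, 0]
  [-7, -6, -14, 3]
x^4 + 3*x^3 - 6*x^2 - 28*x - 24

Expanding det(x·I − A) (e.g. by cofactor expansion or by noting that A is similar to its Jordan form J, which has the same characteristic polynomial as A) gives
  χ_A(x) = x^4 + 3*x^3 - 6*x^2 - 28*x - 24
which factors as (x - 3)*(x + 2)^3. The eigenvalues (with algebraic multiplicities) are λ = -2 with multiplicity 3, λ = 3 with multiplicity 1.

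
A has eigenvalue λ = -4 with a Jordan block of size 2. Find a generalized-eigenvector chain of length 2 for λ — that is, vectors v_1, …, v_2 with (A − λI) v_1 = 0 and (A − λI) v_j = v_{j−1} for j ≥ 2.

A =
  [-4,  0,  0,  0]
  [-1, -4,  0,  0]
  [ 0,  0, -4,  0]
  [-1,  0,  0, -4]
A Jordan chain for λ = -4 of length 2:
v_1 = (0, -1, 0, -1)ᵀ
v_2 = (1, 0, 0, 0)ᵀ

Let N = A − (-4)·I. We want v_2 with N^2 v_2 = 0 but N^1 v_2 ≠ 0; then v_{j-1} := N · v_j for j = 2, …, 2.

Pick v_2 = (1, 0, 0, 0)ᵀ.
Then v_1 = N · v_2 = (0, -1, 0, -1)ᵀ.

Sanity check: (A − (-4)·I) v_1 = (0, 0, 0, 0)ᵀ = 0. ✓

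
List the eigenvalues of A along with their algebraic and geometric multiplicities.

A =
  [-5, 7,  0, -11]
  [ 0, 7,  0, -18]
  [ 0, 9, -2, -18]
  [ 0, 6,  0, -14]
λ = -5: alg = 2, geom = 1; λ = -2: alg = 2, geom = 2

Step 1 — factor the characteristic polynomial to read off the algebraic multiplicities:
  χ_A(x) = (x + 2)^2*(x + 5)^2

Step 2 — compute geometric multiplicities via the rank-nullity identity g(λ) = n − rank(A − λI):
  rank(A − (-5)·I) = 3, so dim ker(A − (-5)·I) = n − 3 = 1
  rank(A − (-2)·I) = 2, so dim ker(A − (-2)·I) = n − 2 = 2

Summary:
  λ = -5: algebraic multiplicity = 2, geometric multiplicity = 1
  λ = -2: algebraic multiplicity = 2, geometric multiplicity = 2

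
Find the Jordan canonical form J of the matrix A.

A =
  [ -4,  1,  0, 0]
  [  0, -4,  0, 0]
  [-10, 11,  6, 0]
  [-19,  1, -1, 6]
J_2(-4) ⊕ J_2(6)

The characteristic polynomial is
  det(x·I − A) = x^4 - 4*x^3 - 44*x^2 + 96*x + 576 = (x - 6)^2*(x + 4)^2

Eigenvalues and multiplicities (the geometric multiplicity of λ is n − rank(A − λI), which equals the number of Jordan blocks for λ):
  λ = -4: algebraic multiplicity = 2, geometric multiplicity = 1
  λ = 6: algebraic multiplicity = 2, geometric multiplicity = 1

Determining the block sizes for each eigenvalue:
  λ = -4: one block (gm = 1), so the single block has size am = 2 → block sizes [2]
  λ = 6: one block (gm = 1), so the single block has size am = 2 → block sizes [2]

Assembling the blocks gives a Jordan form
J =
  [-4,  1, 0, 0]
  [ 0, -4, 0, 0]
  [ 0,  0, 6, 1]
  [ 0,  0, 0, 6]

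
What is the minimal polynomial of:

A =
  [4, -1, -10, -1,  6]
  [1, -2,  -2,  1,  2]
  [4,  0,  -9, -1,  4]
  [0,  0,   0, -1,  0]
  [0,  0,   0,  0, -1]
x^4 + 8*x^3 + 22*x^2 + 24*x + 9

The characteristic polynomial is χ_A(x) = (x + 1)^3*(x + 3)^2, so the eigenvalues are known. The minimal polynomial is
  m_A(x) = Π_λ (x − λ)^{k_λ}
where k_λ is the size of the *largest* Jordan block for λ (equivalently, the smallest k with (A − λI)^k v = 0 for every generalised eigenvector v of λ).

  λ = -3: largest Jordan block has size 2, contributing (x + 3)^2
  λ = -1: largest Jordan block has size 2, contributing (x + 1)^2

So m_A(x) = (x + 1)^2*(x + 3)^2 = x^4 + 8*x^3 + 22*x^2 + 24*x + 9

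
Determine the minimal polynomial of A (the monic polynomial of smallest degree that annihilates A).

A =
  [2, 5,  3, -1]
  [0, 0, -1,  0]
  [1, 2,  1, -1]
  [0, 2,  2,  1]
x^3 - 3*x^2 + 3*x - 1

The characteristic polynomial is χ_A(x) = (x - 1)^4, so the eigenvalues are known. The minimal polynomial is
  m_A(x) = Π_λ (x − λ)^{k_λ}
where k_λ is the size of the *largest* Jordan block for λ (equivalently, the smallest k with (A − λI)^k v = 0 for every generalised eigenvector v of λ).

  λ = 1: largest Jordan block has size 3, contributing (x − 1)^3

So m_A(x) = (x - 1)^3 = x^3 - 3*x^2 + 3*x - 1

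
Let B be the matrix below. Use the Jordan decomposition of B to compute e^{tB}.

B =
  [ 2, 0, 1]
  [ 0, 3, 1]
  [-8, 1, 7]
e^{tB} =
  [-2*t^2*exp(4*t) - 2*t*exp(4*t) + exp(4*t), t^2*exp(4*t)/2, t^2*exp(4*t)/2 + t*exp(4*t)]
  [-4*t^2*exp(4*t), t^2*exp(4*t) - t*exp(4*t) + exp(4*t), t^2*exp(4*t) + t*exp(4*t)]
  [-4*t^2*exp(4*t) - 8*t*exp(4*t), t^2*exp(4*t) + t*exp(4*t), t^2*exp(4*t) + 3*t*exp(4*t) + exp(4*t)]

Strategy: write B = P · J · P⁻¹ where J is a Jordan canonical form, so e^{tB} = P · e^{tJ} · P⁻¹, and e^{tJ} can be computed block-by-block.

B has Jordan form
J =
  [4, 1, 0]
  [0, 4, 1]
  [0, 0, 4]
(up to reordering of blocks).

Per-block formulas:
  For a 3×3 Jordan block J_3(4): exp(t · J_3(4)) = e^(4t)·(I + t·N + (t^2/2)·N^2), where N is the 3×3 nilpotent shift.

After assembling e^{tJ} and conjugating by P, we get:

e^{tB} =
  [-2*t^2*exp(4*t) - 2*t*exp(4*t) + exp(4*t), t^2*exp(4*t)/2, t^2*exp(4*t)/2 + t*exp(4*t)]
  [-4*t^2*exp(4*t), t^2*exp(4*t) - t*exp(4*t) + exp(4*t), t^2*exp(4*t) + t*exp(4*t)]
  [-4*t^2*exp(4*t) - 8*t*exp(4*t), t^2*exp(4*t) + t*exp(4*t), t^2*exp(4*t) + 3*t*exp(4*t) + exp(4*t)]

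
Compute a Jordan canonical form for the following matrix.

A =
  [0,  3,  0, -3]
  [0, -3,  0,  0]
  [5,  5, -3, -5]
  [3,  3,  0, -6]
J_2(-3) ⊕ J_1(-3) ⊕ J_1(-3)

The characteristic polynomial is
  det(x·I − A) = x^4 + 12*x^3 + 54*x^2 + 108*x + 81 = (x + 3)^4

Eigenvalues and multiplicities (the geometric multiplicity of λ is n − rank(A − λI), which equals the number of Jordan blocks for λ):
  λ = -3: algebraic multiplicity = 4, geometric multiplicity = 3

Determining the block sizes for each eigenvalue:
  λ = -3: 3 blocks summing to 4 forces exactly one block of size 2 and the rest size 1 → block sizes [2, 1, 1]

Assembling the blocks gives a Jordan form
J =
  [-3,  1,  0,  0]
  [ 0, -3,  0,  0]
  [ 0,  0, -3,  0]
  [ 0,  0,  0, -3]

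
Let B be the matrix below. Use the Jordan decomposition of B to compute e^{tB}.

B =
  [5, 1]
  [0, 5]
e^{tB} =
  [exp(5*t), t*exp(5*t)]
  [0, exp(5*t)]

Strategy: write B = P · J · P⁻¹ where J is a Jordan canonical form, so e^{tB} = P · e^{tJ} · P⁻¹, and e^{tJ} can be computed block-by-block.

B has Jordan form
J =
  [5, 1]
  [0, 5]
(up to reordering of blocks).

Per-block formulas:
  For a 2×2 Jordan block J_2(5): exp(t · J_2(5)) = e^(5t)·(I + t·N), where N is the 2×2 nilpotent shift.

After assembling e^{tJ} and conjugating by P, we get:

e^{tB} =
  [exp(5*t), t*exp(5*t)]
  [0, exp(5*t)]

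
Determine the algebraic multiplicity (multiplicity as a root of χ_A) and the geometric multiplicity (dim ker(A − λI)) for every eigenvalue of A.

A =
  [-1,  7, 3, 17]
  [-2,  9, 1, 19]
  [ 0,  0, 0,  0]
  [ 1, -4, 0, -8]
λ = 0: alg = 4, geom = 2

Step 1 — factor the characteristic polynomial to read off the algebraic multiplicities:
  χ_A(x) = x^4

Step 2 — compute geometric multiplicities via the rank-nullity identity g(λ) = n − rank(A − λI):
  rank(A − (0)·I) = 2, so dim ker(A − (0)·I) = n − 2 = 2

Summary:
  λ = 0: algebraic multiplicity = 4, geometric multiplicity = 2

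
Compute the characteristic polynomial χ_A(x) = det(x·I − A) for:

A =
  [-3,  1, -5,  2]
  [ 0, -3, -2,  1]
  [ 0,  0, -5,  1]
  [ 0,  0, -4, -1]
x^4 + 12*x^3 + 54*x^2 + 108*x + 81

Expanding det(x·I − A) (e.g. by cofactor expansion or by noting that A is similar to its Jordan form J, which has the same characteristic polynomial as A) gives
  χ_A(x) = x^4 + 12*x^3 + 54*x^2 + 108*x + 81
which factors as (x + 3)^4. The eigenvalues (with algebraic multiplicities) are λ = -3 with multiplicity 4.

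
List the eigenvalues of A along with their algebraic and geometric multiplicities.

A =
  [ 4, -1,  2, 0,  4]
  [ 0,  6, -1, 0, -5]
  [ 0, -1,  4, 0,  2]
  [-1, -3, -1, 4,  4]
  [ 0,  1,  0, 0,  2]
λ = 4: alg = 5, geom = 2

Step 1 — factor the characteristic polynomial to read off the algebraic multiplicities:
  χ_A(x) = (x - 4)^5

Step 2 — compute geometric multiplicities via the rank-nullity identity g(λ) = n − rank(A − λI):
  rank(A − (4)·I) = 3, so dim ker(A − (4)·I) = n − 3 = 2

Summary:
  λ = 4: algebraic multiplicity = 5, geometric multiplicity = 2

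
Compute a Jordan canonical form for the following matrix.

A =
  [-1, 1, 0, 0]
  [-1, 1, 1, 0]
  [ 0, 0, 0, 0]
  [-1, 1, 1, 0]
J_3(0) ⊕ J_1(0)

The characteristic polynomial is
  det(x·I − A) = x^4

Eigenvalues and multiplicities (the geometric multiplicity of λ is n − rank(A − λI), which equals the number of Jordan blocks for λ):
  λ = 0: algebraic multiplicity = 4, geometric multiplicity = 2

Determining the block sizes for each eigenvalue:
  λ = 0: with am = 4 and gm = 2, the partition is not yet determined (e.g. several partitions of 4 into 2 parts exist). Let N = A − (0)·I. Computing rank(N^1) = 2, rank(N^2) = 1, rank(N^3) = 0; the number of blocks of size ≥ j is rank(N^{j−1}) − rank(N^j), giving [2, 1, 1]. So we have 1 block(s) of size 3, 1 block(s) of size 1 → block sizes [3, 1]

Assembling the blocks gives a Jordan form
J =
  [0, 1, 0, 0]
  [0, 0, 1, 0]
  [0, 0, 0, 0]
  [0, 0, 0, 0]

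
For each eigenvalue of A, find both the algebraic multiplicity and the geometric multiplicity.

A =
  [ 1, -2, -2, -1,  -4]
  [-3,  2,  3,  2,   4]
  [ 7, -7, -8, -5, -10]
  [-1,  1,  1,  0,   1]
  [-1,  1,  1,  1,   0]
λ = -1: alg = 5, geom = 2

Step 1 — factor the characteristic polynomial to read off the algebraic multiplicities:
  χ_A(x) = (x + 1)^5

Step 2 — compute geometric multiplicities via the rank-nullity identity g(λ) = n − rank(A − λI):
  rank(A − (-1)·I) = 3, so dim ker(A − (-1)·I) = n − 3 = 2

Summary:
  λ = -1: algebraic multiplicity = 5, geometric multiplicity = 2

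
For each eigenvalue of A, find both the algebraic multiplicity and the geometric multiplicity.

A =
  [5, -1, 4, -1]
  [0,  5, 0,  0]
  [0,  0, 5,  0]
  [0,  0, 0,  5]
λ = 5: alg = 4, geom = 3

Step 1 — factor the characteristic polynomial to read off the algebraic multiplicities:
  χ_A(x) = (x - 5)^4

Step 2 — compute geometric multiplicities via the rank-nullity identity g(λ) = n − rank(A − λI):
  rank(A − (5)·I) = 1, so dim ker(A − (5)·I) = n − 1 = 3

Summary:
  λ = 5: algebraic multiplicity = 4, geometric multiplicity = 3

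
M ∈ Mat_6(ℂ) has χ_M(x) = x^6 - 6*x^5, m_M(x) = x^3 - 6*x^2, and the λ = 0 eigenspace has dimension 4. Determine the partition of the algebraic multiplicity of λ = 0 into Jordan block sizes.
Block sizes for λ = 0: [2, 1, 1, 1]

Step 1 — from the characteristic polynomial, algebraic multiplicity of λ = 0 is 5. From dim ker(M − (0)·I) = 4, there are exactly 4 Jordan blocks for λ = 0.
Step 2 — from the minimal polynomial, the factor (x − 0)^2 tells us the largest block for λ = 0 has size 2.
Step 3 — with total size 5, 4 blocks, and largest block 2, the block sizes (in nonincreasing order) are [2, 1, 1, 1].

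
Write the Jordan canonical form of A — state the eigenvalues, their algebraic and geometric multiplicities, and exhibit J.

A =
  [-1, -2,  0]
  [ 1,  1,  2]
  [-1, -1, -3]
J_3(-1)

The characteristic polynomial is
  det(x·I − A) = x^3 + 3*x^2 + 3*x + 1 = (x + 1)^3

Eigenvalues and multiplicities (the geometric multiplicity of λ is n − rank(A − λI), which equals the number of Jordan blocks for λ):
  λ = -1: algebraic multiplicity = 3, geometric multiplicity = 1

Determining the block sizes for each eigenvalue:
  λ = -1: one block (gm = 1), so the single block has size am = 3 → block sizes [3]

Assembling the blocks gives a Jordan form
J =
  [-1,  1,  0]
  [ 0, -1,  1]
  [ 0,  0, -1]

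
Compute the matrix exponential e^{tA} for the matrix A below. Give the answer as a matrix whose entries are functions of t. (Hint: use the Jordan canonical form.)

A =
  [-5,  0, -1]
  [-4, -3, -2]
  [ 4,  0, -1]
e^{tA} =
  [-2*t*exp(-3*t) + exp(-3*t), 0, -t*exp(-3*t)]
  [-4*t*exp(-3*t), exp(-3*t), -2*t*exp(-3*t)]
  [4*t*exp(-3*t), 0, 2*t*exp(-3*t) + exp(-3*t)]

Strategy: write A = P · J · P⁻¹ where J is a Jordan canonical form, so e^{tA} = P · e^{tJ} · P⁻¹, and e^{tJ} can be computed block-by-block.

A has Jordan form
J =
  [-3,  1,  0]
  [ 0, -3,  0]
  [ 0,  0, -3]
(up to reordering of blocks).

Per-block formulas:
  For a 1×1 block at λ = -3: exp(t · [-3]) = [e^(-3t)].
  For a 2×2 Jordan block J_2(-3): exp(t · J_2(-3)) = e^(-3t)·(I + t·N), where N is the 2×2 nilpotent shift.

After assembling e^{tJ} and conjugating by P, we get:

e^{tA} =
  [-2*t*exp(-3*t) + exp(-3*t), 0, -t*exp(-3*t)]
  [-4*t*exp(-3*t), exp(-3*t), -2*t*exp(-3*t)]
  [4*t*exp(-3*t), 0, 2*t*exp(-3*t) + exp(-3*t)]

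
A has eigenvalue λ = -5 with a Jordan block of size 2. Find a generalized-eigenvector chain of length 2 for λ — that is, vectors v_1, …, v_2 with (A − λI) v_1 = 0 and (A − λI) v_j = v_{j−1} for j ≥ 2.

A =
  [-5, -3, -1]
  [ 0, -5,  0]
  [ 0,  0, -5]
A Jordan chain for λ = -5 of length 2:
v_1 = (-3, 0, 0)ᵀ
v_2 = (0, 1, 0)ᵀ

Let N = A − (-5)·I. We want v_2 with N^2 v_2 = 0 but N^1 v_2 ≠ 0; then v_{j-1} := N · v_j for j = 2, …, 2.

Pick v_2 = (0, 1, 0)ᵀ.
Then v_1 = N · v_2 = (-3, 0, 0)ᵀ.

Sanity check: (A − (-5)·I) v_1 = (0, 0, 0)ᵀ = 0. ✓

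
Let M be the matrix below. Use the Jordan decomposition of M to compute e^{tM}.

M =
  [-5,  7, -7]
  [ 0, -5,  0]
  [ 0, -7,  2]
e^{tM} =
  [exp(-5*t), exp(2*t) - exp(-5*t), -exp(2*t) + exp(-5*t)]
  [0, exp(-5*t), 0]
  [0, -exp(2*t) + exp(-5*t), exp(2*t)]

Strategy: write M = P · J · P⁻¹ where J is a Jordan canonical form, so e^{tM} = P · e^{tJ} · P⁻¹, and e^{tJ} can be computed block-by-block.

M has Jordan form
J =
  [-5,  0, 0]
  [ 0, -5, 0]
  [ 0,  0, 2]
(up to reordering of blocks).

Per-block formulas:
  For a 1×1 block at λ = -5: exp(t · [-5]) = [e^(-5t)].
  For a 1×1 block at λ = 2: exp(t · [2]) = [e^(2t)].

After assembling e^{tJ} and conjugating by P, we get:

e^{tM} =
  [exp(-5*t), exp(2*t) - exp(-5*t), -exp(2*t) + exp(-5*t)]
  [0, exp(-5*t), 0]
  [0, -exp(2*t) + exp(-5*t), exp(2*t)]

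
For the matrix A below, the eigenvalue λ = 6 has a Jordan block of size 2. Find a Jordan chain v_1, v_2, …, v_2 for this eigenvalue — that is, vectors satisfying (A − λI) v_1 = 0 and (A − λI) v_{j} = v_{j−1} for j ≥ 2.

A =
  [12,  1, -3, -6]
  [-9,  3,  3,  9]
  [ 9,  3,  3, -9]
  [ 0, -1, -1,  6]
A Jordan chain for λ = 6 of length 2:
v_1 = (6, -9, 9, 0)ᵀ
v_2 = (1, 0, 0, 0)ᵀ

Let N = A − (6)·I. We want v_2 with N^2 v_2 = 0 but N^1 v_2 ≠ 0; then v_{j-1} := N · v_j for j = 2, …, 2.

Pick v_2 = (1, 0, 0, 0)ᵀ.
Then v_1 = N · v_2 = (6, -9, 9, 0)ᵀ.

Sanity check: (A − (6)·I) v_1 = (0, 0, 0, 0)ᵀ = 0. ✓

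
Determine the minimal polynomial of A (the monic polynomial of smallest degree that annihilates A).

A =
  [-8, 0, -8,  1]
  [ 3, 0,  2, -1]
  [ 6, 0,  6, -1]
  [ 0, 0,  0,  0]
x^4 + 2*x^3

The characteristic polynomial is χ_A(x) = x^3*(x + 2), so the eigenvalues are known. The minimal polynomial is
  m_A(x) = Π_λ (x − λ)^{k_λ}
where k_λ is the size of the *largest* Jordan block for λ (equivalently, the smallest k with (A − λI)^k v = 0 for every generalised eigenvector v of λ).

  λ = -2: largest Jordan block has size 1, contributing (x + 2)
  λ = 0: largest Jordan block has size 3, contributing (x − 0)^3

So m_A(x) = x^3*(x + 2) = x^4 + 2*x^3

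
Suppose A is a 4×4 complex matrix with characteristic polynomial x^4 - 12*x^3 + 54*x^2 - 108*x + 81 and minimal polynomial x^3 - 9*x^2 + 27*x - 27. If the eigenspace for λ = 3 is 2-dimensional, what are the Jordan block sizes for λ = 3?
Block sizes for λ = 3: [3, 1]

Step 1 — from the characteristic polynomial, algebraic multiplicity of λ = 3 is 4. From dim ker(A − (3)·I) = 2, there are exactly 2 Jordan blocks for λ = 3.
Step 2 — from the minimal polynomial, the factor (x − 3)^3 tells us the largest block for λ = 3 has size 3.
Step 3 — with total size 4, 2 blocks, and largest block 3, the block sizes (in nonincreasing order) are [3, 1].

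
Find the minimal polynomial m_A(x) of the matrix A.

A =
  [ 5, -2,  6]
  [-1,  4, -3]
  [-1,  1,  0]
x^2 - 6*x + 9

The characteristic polynomial is χ_A(x) = (x - 3)^3, so the eigenvalues are known. The minimal polynomial is
  m_A(x) = Π_λ (x − λ)^{k_λ}
where k_λ is the size of the *largest* Jordan block for λ (equivalently, the smallest k with (A − λI)^k v = 0 for every generalised eigenvector v of λ).

  λ = 3: largest Jordan block has size 2, contributing (x − 3)^2

So m_A(x) = (x - 3)^2 = x^2 - 6*x + 9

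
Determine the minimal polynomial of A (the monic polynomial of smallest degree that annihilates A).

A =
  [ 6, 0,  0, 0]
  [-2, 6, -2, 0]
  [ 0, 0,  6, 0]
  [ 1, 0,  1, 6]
x^2 - 12*x + 36

The characteristic polynomial is χ_A(x) = (x - 6)^4, so the eigenvalues are known. The minimal polynomial is
  m_A(x) = Π_λ (x − λ)^{k_λ}
where k_λ is the size of the *largest* Jordan block for λ (equivalently, the smallest k with (A − λI)^k v = 0 for every generalised eigenvector v of λ).

  λ = 6: largest Jordan block has size 2, contributing (x − 6)^2

So m_A(x) = (x - 6)^2 = x^2 - 12*x + 36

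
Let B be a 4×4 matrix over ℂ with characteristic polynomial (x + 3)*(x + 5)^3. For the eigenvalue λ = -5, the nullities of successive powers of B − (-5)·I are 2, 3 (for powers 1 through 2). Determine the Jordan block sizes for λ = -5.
Block sizes for λ = -5: [2, 1]

From the dimensions of kernels of powers, the number of Jordan blocks of size at least j is d_j − d_{j−1} where d_j = dim ker(N^j) (with d_0 = 0). Computing the differences gives [2, 1].
The number of blocks of size exactly k is (#blocks of size ≥ k) − (#blocks of size ≥ k + 1), so the partition is: 1 block(s) of size 1, 1 block(s) of size 2.
In nonincreasing order the block sizes are [2, 1].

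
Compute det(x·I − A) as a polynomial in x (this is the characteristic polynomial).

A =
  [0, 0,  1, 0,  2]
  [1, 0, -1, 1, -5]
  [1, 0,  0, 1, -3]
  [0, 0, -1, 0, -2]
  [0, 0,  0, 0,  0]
x^5

Expanding det(x·I − A) (e.g. by cofactor expansion or by noting that A is similar to its Jordan form J, which has the same characteristic polynomial as A) gives
  χ_A(x) = x^5
which factors as x^5. The eigenvalues (with algebraic multiplicities) are λ = 0 with multiplicity 5.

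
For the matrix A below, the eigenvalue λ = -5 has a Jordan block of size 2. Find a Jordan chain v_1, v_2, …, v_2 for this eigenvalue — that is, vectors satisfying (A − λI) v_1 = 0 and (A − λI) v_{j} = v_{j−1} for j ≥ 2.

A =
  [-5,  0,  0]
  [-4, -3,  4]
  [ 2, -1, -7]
A Jordan chain for λ = -5 of length 2:
v_1 = (0, -4, 2)ᵀ
v_2 = (1, 0, 0)ᵀ

Let N = A − (-5)·I. We want v_2 with N^2 v_2 = 0 but N^1 v_2 ≠ 0; then v_{j-1} := N · v_j for j = 2, …, 2.

Pick v_2 = (1, 0, 0)ᵀ.
Then v_1 = N · v_2 = (0, -4, 2)ᵀ.

Sanity check: (A − (-5)·I) v_1 = (0, 0, 0)ᵀ = 0. ✓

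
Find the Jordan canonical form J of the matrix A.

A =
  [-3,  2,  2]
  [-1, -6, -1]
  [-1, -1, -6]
J_2(-5) ⊕ J_1(-5)

The characteristic polynomial is
  det(x·I − A) = x^3 + 15*x^2 + 75*x + 125 = (x + 5)^3

Eigenvalues and multiplicities (the geometric multiplicity of λ is n − rank(A − λI), which equals the number of Jordan blocks for λ):
  λ = -5: algebraic multiplicity = 3, geometric multiplicity = 2

Determining the block sizes for each eigenvalue:
  λ = -5: 2 blocks summing to 3 forces exactly one block of size 2 and the rest size 1 → block sizes [2, 1]

Assembling the blocks gives a Jordan form
J =
  [-5,  1,  0]
  [ 0, -5,  0]
  [ 0,  0, -5]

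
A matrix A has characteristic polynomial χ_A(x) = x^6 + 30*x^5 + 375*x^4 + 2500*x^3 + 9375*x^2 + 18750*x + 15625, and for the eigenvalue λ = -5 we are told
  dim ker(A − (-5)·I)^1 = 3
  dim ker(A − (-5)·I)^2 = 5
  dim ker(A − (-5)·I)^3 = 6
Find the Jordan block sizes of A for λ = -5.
Block sizes for λ = -5: [3, 2, 1]

From the dimensions of kernels of powers, the number of Jordan blocks of size at least j is d_j − d_{j−1} where d_j = dim ker(N^j) (with d_0 = 0). Computing the differences gives [3, 2, 1].
The number of blocks of size exactly k is (#blocks of size ≥ k) − (#blocks of size ≥ k + 1), so the partition is: 1 block(s) of size 1, 1 block(s) of size 2, 1 block(s) of size 3.
In nonincreasing order the block sizes are [3, 2, 1].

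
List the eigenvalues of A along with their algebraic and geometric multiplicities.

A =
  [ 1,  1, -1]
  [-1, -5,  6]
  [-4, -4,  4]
λ = 0: alg = 3, geom = 1

Step 1 — factor the characteristic polynomial to read off the algebraic multiplicities:
  χ_A(x) = x^3

Step 2 — compute geometric multiplicities via the rank-nullity identity g(λ) = n − rank(A − λI):
  rank(A − (0)·I) = 2, so dim ker(A − (0)·I) = n − 2 = 1

Summary:
  λ = 0: algebraic multiplicity = 3, geometric multiplicity = 1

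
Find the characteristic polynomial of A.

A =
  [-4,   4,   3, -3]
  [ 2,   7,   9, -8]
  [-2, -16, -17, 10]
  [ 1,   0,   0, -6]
x^4 + 20*x^3 + 150*x^2 + 500*x + 625

Expanding det(x·I − A) (e.g. by cofactor expansion or by noting that A is similar to its Jordan form J, which has the same characteristic polynomial as A) gives
  χ_A(x) = x^4 + 20*x^3 + 150*x^2 + 500*x + 625
which factors as (x + 5)^4. The eigenvalues (with algebraic multiplicities) are λ = -5 with multiplicity 4.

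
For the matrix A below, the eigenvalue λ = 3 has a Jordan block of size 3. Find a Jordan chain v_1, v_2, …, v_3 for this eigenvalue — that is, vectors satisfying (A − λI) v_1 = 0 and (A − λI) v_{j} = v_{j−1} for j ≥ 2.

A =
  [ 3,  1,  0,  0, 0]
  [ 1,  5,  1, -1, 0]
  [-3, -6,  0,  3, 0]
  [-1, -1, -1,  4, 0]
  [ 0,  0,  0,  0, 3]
A Jordan chain for λ = 3 of length 3:
v_1 = (1, 0, 0, 1, 0)ᵀ
v_2 = (0, 1, -3, -1, 0)ᵀ
v_3 = (1, 0, 0, 0, 0)ᵀ

Let N = A − (3)·I. We want v_3 with N^3 v_3 = 0 but N^2 v_3 ≠ 0; then v_{j-1} := N · v_j for j = 3, …, 2.

Pick v_3 = (1, 0, 0, 0, 0)ᵀ.
Then v_2 = N · v_3 = (0, 1, -3, -1, 0)ᵀ.
Then v_1 = N · v_2 = (1, 0, 0, 1, 0)ᵀ.

Sanity check: (A − (3)·I) v_1 = (0, 0, 0, 0, 0)ᵀ = 0. ✓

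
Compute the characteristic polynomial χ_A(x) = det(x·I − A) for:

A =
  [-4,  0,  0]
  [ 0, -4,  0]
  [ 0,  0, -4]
x^3 + 12*x^2 + 48*x + 64

Expanding det(x·I − A) (e.g. by cofactor expansion or by noting that A is similar to its Jordan form J, which has the same characteristic polynomial as A) gives
  χ_A(x) = x^3 + 12*x^2 + 48*x + 64
which factors as (x + 4)^3. The eigenvalues (with algebraic multiplicities) are λ = -4 with multiplicity 3.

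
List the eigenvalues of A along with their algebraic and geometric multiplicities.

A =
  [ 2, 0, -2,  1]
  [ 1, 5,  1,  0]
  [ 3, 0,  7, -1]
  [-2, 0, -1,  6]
λ = 5: alg = 4, geom = 2

Step 1 — factor the characteristic polynomial to read off the algebraic multiplicities:
  χ_A(x) = (x - 5)^4

Step 2 — compute geometric multiplicities via the rank-nullity identity g(λ) = n − rank(A − λI):
  rank(A − (5)·I) = 2, so dim ker(A − (5)·I) = n − 2 = 2

Summary:
  λ = 5: algebraic multiplicity = 4, geometric multiplicity = 2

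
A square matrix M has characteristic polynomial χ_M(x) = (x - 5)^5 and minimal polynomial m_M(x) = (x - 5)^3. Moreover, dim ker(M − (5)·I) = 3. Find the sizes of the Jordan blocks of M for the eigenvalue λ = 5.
Block sizes for λ = 5: [3, 1, 1]

Step 1 — from the characteristic polynomial, algebraic multiplicity of λ = 5 is 5. From dim ker(M − (5)·I) = 3, there are exactly 3 Jordan blocks for λ = 5.
Step 2 — from the minimal polynomial, the factor (x − 5)^3 tells us the largest block for λ = 5 has size 3.
Step 3 — with total size 5, 3 blocks, and largest block 3, the block sizes (in nonincreasing order) are [3, 1, 1].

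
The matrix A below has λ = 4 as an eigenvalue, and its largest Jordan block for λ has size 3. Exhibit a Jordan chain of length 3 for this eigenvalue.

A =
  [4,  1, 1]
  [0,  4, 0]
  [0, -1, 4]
A Jordan chain for λ = 4 of length 3:
v_1 = (-1, 0, 0)ᵀ
v_2 = (1, 0, -1)ᵀ
v_3 = (0, 1, 0)ᵀ

Let N = A − (4)·I. We want v_3 with N^3 v_3 = 0 but N^2 v_3 ≠ 0; then v_{j-1} := N · v_j for j = 3, …, 2.

Pick v_3 = (0, 1, 0)ᵀ.
Then v_2 = N · v_3 = (1, 0, -1)ᵀ.
Then v_1 = N · v_2 = (-1, 0, 0)ᵀ.

Sanity check: (A − (4)·I) v_1 = (0, 0, 0)ᵀ = 0. ✓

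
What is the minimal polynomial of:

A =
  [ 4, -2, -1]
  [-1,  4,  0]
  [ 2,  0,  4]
x^3 - 12*x^2 + 48*x - 64

The characteristic polynomial is χ_A(x) = (x - 4)^3, so the eigenvalues are known. The minimal polynomial is
  m_A(x) = Π_λ (x − λ)^{k_λ}
where k_λ is the size of the *largest* Jordan block for λ (equivalently, the smallest k with (A − λI)^k v = 0 for every generalised eigenvector v of λ).

  λ = 4: largest Jordan block has size 3, contributing (x − 4)^3

So m_A(x) = (x - 4)^3 = x^3 - 12*x^2 + 48*x - 64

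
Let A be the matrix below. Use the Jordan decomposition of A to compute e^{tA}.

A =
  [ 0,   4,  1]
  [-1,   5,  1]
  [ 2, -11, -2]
e^{tA} =
  [-t^2*exp(t)/2 - t*exp(t) + exp(t), t^2*exp(t)/2 + 4*t*exp(t), t*exp(t)]
  [-t^2*exp(t)/2 - t*exp(t), t^2*exp(t)/2 + 4*t*exp(t) + exp(t), t*exp(t)]
  [3*t^2*exp(t)/2 + 2*t*exp(t), -3*t^2*exp(t)/2 - 11*t*exp(t), -3*t*exp(t) + exp(t)]

Strategy: write A = P · J · P⁻¹ where J is a Jordan canonical form, so e^{tA} = P · e^{tJ} · P⁻¹, and e^{tJ} can be computed block-by-block.

A has Jordan form
J =
  [1, 1, 0]
  [0, 1, 1]
  [0, 0, 1]
(up to reordering of blocks).

Per-block formulas:
  For a 3×3 Jordan block J_3(1): exp(t · J_3(1)) = e^(1t)·(I + t·N + (t^2/2)·N^2), where N is the 3×3 nilpotent shift.

After assembling e^{tJ} and conjugating by P, we get:

e^{tA} =
  [-t^2*exp(t)/2 - t*exp(t) + exp(t), t^2*exp(t)/2 + 4*t*exp(t), t*exp(t)]
  [-t^2*exp(t)/2 - t*exp(t), t^2*exp(t)/2 + 4*t*exp(t) + exp(t), t*exp(t)]
  [3*t^2*exp(t)/2 + 2*t*exp(t), -3*t^2*exp(t)/2 - 11*t*exp(t), -3*t*exp(t) + exp(t)]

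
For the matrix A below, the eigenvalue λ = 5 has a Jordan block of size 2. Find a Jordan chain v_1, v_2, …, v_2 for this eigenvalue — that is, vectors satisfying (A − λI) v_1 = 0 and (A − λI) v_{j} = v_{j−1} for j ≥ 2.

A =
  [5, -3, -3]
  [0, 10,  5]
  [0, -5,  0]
A Jordan chain for λ = 5 of length 2:
v_1 = (-3, 5, -5)ᵀ
v_2 = (0, 1, 0)ᵀ

Let N = A − (5)·I. We want v_2 with N^2 v_2 = 0 but N^1 v_2 ≠ 0; then v_{j-1} := N · v_j for j = 2, …, 2.

Pick v_2 = (0, 1, 0)ᵀ.
Then v_1 = N · v_2 = (-3, 5, -5)ᵀ.

Sanity check: (A − (5)·I) v_1 = (0, 0, 0)ᵀ = 0. ✓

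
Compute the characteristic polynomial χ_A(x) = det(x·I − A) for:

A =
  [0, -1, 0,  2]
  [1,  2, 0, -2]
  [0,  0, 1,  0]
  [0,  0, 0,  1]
x^4 - 4*x^3 + 6*x^2 - 4*x + 1

Expanding det(x·I − A) (e.g. by cofactor expansion or by noting that A is similar to its Jordan form J, which has the same characteristic polynomial as A) gives
  χ_A(x) = x^4 - 4*x^3 + 6*x^2 - 4*x + 1
which factors as (x - 1)^4. The eigenvalues (with algebraic multiplicities) are λ = 1 with multiplicity 4.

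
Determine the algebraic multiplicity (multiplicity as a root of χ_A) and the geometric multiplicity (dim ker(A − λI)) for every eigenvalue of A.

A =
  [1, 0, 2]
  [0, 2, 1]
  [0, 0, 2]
λ = 1: alg = 1, geom = 1; λ = 2: alg = 2, geom = 1

Step 1 — factor the characteristic polynomial to read off the algebraic multiplicities:
  χ_A(x) = (x - 2)^2*(x - 1)

Step 2 — compute geometric multiplicities via the rank-nullity identity g(λ) = n − rank(A − λI):
  rank(A − (1)·I) = 2, so dim ker(A − (1)·I) = n − 2 = 1
  rank(A − (2)·I) = 2, so dim ker(A − (2)·I) = n − 2 = 1

Summary:
  λ = 1: algebraic multiplicity = 1, geometric multiplicity = 1
  λ = 2: algebraic multiplicity = 2, geometric multiplicity = 1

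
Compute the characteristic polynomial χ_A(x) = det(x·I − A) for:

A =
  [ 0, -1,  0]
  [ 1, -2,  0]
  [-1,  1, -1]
x^3 + 3*x^2 + 3*x + 1

Expanding det(x·I − A) (e.g. by cofactor expansion or by noting that A is similar to its Jordan form J, which has the same characteristic polynomial as A) gives
  χ_A(x) = x^3 + 3*x^2 + 3*x + 1
which factors as (x + 1)^3. The eigenvalues (with algebraic multiplicities) are λ = -1 with multiplicity 3.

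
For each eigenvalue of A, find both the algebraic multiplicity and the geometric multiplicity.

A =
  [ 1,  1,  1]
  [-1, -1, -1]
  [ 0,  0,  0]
λ = 0: alg = 3, geom = 2

Step 1 — factor the characteristic polynomial to read off the algebraic multiplicities:
  χ_A(x) = x^3

Step 2 — compute geometric multiplicities via the rank-nullity identity g(λ) = n − rank(A − λI):
  rank(A − (0)·I) = 1, so dim ker(A − (0)·I) = n − 1 = 2

Summary:
  λ = 0: algebraic multiplicity = 3, geometric multiplicity = 2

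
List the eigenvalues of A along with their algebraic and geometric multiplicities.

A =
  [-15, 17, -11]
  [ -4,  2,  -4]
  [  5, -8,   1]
λ = -4: alg = 3, geom = 1

Step 1 — factor the characteristic polynomial to read off the algebraic multiplicities:
  χ_A(x) = (x + 4)^3

Step 2 — compute geometric multiplicities via the rank-nullity identity g(λ) = n − rank(A − λI):
  rank(A − (-4)·I) = 2, so dim ker(A − (-4)·I) = n − 2 = 1

Summary:
  λ = -4: algebraic multiplicity = 3, geometric multiplicity = 1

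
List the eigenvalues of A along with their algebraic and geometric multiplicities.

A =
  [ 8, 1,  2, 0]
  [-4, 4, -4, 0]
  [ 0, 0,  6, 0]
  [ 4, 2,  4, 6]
λ = 6: alg = 4, geom = 3

Step 1 — factor the characteristic polynomial to read off the algebraic multiplicities:
  χ_A(x) = (x - 6)^4

Step 2 — compute geometric multiplicities via the rank-nullity identity g(λ) = n − rank(A − λI):
  rank(A − (6)·I) = 1, so dim ker(A − (6)·I) = n − 1 = 3

Summary:
  λ = 6: algebraic multiplicity = 4, geometric multiplicity = 3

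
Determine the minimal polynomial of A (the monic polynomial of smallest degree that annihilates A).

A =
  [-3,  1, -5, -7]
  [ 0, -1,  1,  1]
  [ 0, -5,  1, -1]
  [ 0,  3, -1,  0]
x^4 + 3*x^3

The characteristic polynomial is χ_A(x) = x^3*(x + 3), so the eigenvalues are known. The minimal polynomial is
  m_A(x) = Π_λ (x − λ)^{k_λ}
where k_λ is the size of the *largest* Jordan block for λ (equivalently, the smallest k with (A − λI)^k v = 0 for every generalised eigenvector v of λ).

  λ = -3: largest Jordan block has size 1, contributing (x + 3)
  λ = 0: largest Jordan block has size 3, contributing (x − 0)^3

So m_A(x) = x^3*(x + 3) = x^4 + 3*x^3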